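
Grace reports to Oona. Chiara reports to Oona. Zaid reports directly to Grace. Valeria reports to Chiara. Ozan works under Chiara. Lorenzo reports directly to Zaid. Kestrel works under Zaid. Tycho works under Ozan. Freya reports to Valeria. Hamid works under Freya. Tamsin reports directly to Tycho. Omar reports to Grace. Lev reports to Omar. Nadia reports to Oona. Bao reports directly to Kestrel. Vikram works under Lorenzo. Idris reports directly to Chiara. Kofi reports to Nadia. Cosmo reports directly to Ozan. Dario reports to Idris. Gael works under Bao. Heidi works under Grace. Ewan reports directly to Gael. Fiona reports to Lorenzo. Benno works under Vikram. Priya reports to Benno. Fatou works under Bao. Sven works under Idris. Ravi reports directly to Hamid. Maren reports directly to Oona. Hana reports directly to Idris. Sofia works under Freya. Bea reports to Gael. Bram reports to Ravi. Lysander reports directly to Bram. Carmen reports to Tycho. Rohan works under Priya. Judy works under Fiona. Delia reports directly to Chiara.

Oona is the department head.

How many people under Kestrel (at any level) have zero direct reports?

3

The people in Kestrel's organization with no one reporting to them are Fatou, Bea, Ewan. That is 3.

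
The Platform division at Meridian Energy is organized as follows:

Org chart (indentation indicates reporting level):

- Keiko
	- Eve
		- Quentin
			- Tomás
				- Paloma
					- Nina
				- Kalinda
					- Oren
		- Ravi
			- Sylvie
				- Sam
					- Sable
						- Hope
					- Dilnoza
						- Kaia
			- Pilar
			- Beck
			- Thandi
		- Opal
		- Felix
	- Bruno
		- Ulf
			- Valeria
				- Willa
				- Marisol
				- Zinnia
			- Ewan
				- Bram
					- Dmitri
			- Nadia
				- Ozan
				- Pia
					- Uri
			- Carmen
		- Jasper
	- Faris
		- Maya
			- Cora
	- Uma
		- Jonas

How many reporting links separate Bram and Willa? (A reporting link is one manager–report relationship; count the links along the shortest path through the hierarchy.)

Bram is 2 levels below Ulf, and Willa is 2 levels below Ulf (their lowest common manager). The shortest path runs up from Bram to Ulf and back down to Willa: 2 + 2 = 4 links.

4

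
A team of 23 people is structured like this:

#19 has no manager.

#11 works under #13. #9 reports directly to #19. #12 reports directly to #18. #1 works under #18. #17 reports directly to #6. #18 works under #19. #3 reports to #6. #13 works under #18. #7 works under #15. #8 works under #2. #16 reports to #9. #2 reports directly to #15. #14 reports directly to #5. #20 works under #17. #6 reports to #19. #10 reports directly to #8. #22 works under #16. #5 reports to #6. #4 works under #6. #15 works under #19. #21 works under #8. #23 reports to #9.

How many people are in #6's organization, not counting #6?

#6 directly manages #4, #17, #5, #3. #4 has no reports. Under #17: #20 (1). Under #5: #14 (1). #3 has no reports. So #6's organization is 4 direct reports plus everyone under them: 1 + 2 + 2 + 1 = 6.

6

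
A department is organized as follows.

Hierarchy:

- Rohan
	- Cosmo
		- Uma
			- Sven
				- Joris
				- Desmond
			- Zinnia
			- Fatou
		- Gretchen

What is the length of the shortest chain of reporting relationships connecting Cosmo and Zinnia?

2

Zinnia is in Cosmo's organization: the chain from Zinnia up to Cosmo is Zinnia → Uma → Cosmo, which is 2 links.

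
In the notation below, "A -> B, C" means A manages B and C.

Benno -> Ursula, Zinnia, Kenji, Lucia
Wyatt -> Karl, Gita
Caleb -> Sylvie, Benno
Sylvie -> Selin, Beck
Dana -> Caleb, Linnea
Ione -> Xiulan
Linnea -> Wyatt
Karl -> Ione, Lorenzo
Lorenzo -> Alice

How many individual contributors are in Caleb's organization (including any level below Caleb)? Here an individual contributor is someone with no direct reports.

6

The people in Caleb's organization with no one reporting to them are Lucia, Kenji, Zinnia, Ursula, Beck, Selin. That is 6.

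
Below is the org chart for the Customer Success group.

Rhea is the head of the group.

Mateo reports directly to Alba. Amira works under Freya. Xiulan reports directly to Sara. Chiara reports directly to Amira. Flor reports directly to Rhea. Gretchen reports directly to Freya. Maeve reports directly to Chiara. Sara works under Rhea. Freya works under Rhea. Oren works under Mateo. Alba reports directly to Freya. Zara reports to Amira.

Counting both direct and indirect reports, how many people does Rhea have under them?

Rhea directly manages Freya, Sara, Flor. Under Freya: Amira, Zara, Chiara, Maeve, Alba, Mateo, Oren, Gretchen (8). Under Sara: Xiulan (1). Flor has no reports. So Rhea's organization is 3 direct reports plus everyone under them: 9 + 2 + 1 = 12.

12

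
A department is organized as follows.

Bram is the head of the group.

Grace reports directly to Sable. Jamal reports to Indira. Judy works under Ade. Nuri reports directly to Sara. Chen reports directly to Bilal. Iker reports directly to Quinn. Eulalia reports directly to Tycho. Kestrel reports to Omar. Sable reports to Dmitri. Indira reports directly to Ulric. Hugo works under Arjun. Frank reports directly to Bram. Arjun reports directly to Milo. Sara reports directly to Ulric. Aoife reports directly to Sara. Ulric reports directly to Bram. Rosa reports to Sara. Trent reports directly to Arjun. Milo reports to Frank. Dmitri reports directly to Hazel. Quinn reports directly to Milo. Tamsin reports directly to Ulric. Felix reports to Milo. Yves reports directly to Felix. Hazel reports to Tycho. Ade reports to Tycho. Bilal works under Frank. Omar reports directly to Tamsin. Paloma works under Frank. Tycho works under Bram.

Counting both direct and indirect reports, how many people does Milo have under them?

Milo directly manages Felix, Arjun, Quinn. Under Felix: Yves (1). Under Arjun: Trent, Hugo (2). Under Quinn: Iker (1). So Milo's organization is 3 direct reports plus everyone under them: 2 + 3 + 2 = 7.

7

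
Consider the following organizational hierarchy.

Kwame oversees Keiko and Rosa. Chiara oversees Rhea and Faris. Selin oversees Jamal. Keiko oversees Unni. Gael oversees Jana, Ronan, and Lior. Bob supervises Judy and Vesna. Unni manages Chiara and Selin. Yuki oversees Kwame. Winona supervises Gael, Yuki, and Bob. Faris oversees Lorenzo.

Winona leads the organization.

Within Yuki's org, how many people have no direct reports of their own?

4

The people in Yuki's organization with no one reporting to them are Rosa, Jamal, Rhea, Lorenzo. That is 4.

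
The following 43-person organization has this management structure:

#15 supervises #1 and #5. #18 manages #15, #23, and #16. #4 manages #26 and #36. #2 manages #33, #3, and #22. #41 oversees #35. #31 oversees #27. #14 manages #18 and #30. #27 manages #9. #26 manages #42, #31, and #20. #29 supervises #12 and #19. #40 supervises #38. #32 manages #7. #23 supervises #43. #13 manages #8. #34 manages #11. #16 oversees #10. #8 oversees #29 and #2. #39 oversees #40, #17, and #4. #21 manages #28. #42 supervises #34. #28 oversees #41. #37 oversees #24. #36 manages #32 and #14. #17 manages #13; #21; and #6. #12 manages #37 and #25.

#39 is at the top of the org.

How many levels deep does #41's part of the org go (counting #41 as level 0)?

The longest chain under #41 runs #41 → #35, which is 1 level below #41.

1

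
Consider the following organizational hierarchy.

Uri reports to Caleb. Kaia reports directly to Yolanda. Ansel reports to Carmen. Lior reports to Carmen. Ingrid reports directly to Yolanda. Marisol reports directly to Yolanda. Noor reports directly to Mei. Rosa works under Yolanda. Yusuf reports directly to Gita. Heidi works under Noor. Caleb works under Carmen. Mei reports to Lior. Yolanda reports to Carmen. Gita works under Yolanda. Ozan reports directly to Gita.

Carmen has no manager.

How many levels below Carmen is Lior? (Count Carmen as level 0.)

1

Chain from Lior up to Carmen: Lior → Carmen. That is 1 step up, so Lior is 1 level below Carmen.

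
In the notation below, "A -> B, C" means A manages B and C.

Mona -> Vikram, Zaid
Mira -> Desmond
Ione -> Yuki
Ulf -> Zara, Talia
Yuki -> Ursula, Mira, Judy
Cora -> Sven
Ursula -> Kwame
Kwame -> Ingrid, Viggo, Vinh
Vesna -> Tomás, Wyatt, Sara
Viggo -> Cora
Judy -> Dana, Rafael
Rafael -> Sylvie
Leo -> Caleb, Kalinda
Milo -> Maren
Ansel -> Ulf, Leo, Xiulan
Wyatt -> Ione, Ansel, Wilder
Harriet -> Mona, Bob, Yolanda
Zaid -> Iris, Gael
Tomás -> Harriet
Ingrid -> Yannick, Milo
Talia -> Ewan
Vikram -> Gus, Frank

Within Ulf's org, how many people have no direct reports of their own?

2

The people in Ulf's organization with no one reporting to them are Ewan, Zara. That is 2.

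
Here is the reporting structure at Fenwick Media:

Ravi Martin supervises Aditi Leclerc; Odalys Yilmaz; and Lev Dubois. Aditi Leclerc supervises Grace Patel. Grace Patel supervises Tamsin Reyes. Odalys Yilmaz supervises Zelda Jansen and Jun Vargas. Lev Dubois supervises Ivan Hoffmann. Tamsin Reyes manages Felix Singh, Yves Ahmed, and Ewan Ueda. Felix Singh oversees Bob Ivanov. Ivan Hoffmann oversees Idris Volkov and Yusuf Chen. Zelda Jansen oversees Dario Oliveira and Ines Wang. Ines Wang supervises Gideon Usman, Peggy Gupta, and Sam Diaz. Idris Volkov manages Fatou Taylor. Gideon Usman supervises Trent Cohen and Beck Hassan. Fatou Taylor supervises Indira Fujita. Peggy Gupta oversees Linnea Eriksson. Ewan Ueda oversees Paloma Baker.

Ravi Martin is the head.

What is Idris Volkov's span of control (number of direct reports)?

Idris Volkov directly manages Fatou Taylor. That is 1 direct report.

1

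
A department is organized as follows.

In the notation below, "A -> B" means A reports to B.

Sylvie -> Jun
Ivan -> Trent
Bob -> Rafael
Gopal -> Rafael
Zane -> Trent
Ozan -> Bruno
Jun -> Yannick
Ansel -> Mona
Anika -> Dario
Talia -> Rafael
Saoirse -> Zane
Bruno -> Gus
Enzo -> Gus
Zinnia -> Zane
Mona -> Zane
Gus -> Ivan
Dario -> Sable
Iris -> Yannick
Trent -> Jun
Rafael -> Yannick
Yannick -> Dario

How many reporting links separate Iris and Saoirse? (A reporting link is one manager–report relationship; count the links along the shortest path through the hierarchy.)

Iris is 1 level below Yannick, and Saoirse is 4 levels below Yannick (their lowest common manager). The shortest path runs up from Iris to Yannick and back down to Saoirse: 1 + 4 = 5 links.

5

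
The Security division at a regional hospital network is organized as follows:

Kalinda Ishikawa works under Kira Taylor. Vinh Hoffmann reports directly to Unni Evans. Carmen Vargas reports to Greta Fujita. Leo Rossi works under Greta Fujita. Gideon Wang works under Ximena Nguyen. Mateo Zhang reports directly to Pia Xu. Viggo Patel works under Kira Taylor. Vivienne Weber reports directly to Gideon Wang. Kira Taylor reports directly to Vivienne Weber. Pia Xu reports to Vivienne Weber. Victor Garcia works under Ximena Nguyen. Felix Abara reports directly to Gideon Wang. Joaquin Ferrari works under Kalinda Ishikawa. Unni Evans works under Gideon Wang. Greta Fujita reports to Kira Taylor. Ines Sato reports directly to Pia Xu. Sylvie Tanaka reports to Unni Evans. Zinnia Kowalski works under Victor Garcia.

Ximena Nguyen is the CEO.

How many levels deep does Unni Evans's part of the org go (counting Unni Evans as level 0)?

The longest chain under Unni Evans runs Unni Evans → Vinh Hoffmann, which is 1 level below Unni Evans.

1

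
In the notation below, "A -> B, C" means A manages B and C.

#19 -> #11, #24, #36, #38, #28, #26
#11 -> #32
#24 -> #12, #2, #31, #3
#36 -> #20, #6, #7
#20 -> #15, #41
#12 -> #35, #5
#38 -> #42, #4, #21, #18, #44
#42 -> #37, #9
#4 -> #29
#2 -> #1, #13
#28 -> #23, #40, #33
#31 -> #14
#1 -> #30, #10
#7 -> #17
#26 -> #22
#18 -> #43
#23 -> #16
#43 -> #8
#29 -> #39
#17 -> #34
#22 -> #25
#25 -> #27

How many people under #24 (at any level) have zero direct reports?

The people in #24's organization with no one reporting to them are #3, #14, #13, #10, #30, #5, #35. That is 7.

7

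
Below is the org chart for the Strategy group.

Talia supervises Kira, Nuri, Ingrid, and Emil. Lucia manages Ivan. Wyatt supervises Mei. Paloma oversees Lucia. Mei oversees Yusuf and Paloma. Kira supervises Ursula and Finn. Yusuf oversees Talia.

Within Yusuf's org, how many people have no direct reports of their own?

The people in Yusuf's organization with no one reporting to them are Emil, Ingrid, Nuri, Finn, Ursula. That is 5.

5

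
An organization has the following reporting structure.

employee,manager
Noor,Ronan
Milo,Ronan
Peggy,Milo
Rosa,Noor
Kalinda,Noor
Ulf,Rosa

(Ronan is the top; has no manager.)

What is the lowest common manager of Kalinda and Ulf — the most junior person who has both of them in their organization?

Kalinda's chain of managers is Noor, Ronan. Ulf's chain of managers is Rosa, Noor, Ronan. The first manager that appears in both chains is Noor.

Noor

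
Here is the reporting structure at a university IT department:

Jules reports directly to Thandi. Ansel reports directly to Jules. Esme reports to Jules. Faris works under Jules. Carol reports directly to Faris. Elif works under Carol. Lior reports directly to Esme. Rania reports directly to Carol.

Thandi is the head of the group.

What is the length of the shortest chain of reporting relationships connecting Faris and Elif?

2

Elif is in Faris's organization: the chain from Elif up to Faris is Elif → Carol → Faris, which is 2 links.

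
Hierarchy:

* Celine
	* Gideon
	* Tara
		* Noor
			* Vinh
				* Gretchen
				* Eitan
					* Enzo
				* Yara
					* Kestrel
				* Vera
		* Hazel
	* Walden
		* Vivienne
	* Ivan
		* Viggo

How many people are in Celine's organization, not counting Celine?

15

Celine directly manages Gideon, Tara, Walden, Ivan. Gideon has no reports. Under Tara: Hazel, Noor, Vinh, Vera, Yara, Kestrel, Eitan, Enzo, Gretchen (9). Under Walden: Vivienne (1). Under Ivan: Viggo (1). So Celine's organization is 4 direct reports plus everyone under them: 1 + 10 + 2 + 2 = 15.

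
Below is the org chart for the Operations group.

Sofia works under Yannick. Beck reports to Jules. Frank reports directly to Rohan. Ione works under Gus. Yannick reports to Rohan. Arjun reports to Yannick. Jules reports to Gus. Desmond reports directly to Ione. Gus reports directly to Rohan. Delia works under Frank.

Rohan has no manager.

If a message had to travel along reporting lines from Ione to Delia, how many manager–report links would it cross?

Ione is 2 levels below Rohan, and Delia is 2 levels below Rohan (their lowest common manager). The shortest path runs up from Ione to Rohan and back down to Delia: 2 + 2 = 4 links.

4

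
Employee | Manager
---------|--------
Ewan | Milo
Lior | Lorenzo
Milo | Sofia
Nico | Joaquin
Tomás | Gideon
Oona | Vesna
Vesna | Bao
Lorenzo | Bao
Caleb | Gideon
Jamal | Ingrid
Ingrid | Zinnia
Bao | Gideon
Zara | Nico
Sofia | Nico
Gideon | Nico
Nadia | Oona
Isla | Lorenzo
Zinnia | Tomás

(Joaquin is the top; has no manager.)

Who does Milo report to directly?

Milo reports directly to Sofia.

Sofia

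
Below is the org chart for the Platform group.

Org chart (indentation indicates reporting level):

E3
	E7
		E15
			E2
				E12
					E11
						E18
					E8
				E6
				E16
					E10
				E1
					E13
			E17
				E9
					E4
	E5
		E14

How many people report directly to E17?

E17 directly manages E9. That is 1 direct report.

1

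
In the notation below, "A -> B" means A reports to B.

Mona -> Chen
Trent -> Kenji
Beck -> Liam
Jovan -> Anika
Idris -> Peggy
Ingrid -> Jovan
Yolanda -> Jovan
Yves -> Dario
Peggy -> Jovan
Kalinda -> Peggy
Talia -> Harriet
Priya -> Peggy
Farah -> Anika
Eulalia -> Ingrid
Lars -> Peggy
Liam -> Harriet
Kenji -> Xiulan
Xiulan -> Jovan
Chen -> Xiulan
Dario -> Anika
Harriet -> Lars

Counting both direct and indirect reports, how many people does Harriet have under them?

Harriet directly manages Liam, Talia. Under Liam: Beck (1). Talia has no reports. So Harriet's organization is 2 direct reports plus everyone under them: 2 + 1 = 3.

3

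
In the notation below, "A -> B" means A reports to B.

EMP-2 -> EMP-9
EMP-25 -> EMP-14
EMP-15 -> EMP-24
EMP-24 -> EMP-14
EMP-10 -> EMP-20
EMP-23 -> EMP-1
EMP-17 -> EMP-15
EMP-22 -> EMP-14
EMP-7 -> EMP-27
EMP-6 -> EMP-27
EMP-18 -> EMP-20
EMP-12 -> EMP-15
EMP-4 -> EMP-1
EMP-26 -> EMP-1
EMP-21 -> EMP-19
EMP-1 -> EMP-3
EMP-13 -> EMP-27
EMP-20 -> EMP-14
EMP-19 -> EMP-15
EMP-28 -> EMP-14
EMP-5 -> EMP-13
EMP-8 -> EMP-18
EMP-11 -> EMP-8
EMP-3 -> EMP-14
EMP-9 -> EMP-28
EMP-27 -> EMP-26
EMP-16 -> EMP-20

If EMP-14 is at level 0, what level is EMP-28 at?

1

Chain from EMP-28 up to EMP-14: EMP-28 → EMP-14. That is 1 step up, so EMP-28 is 1 level below EMP-14.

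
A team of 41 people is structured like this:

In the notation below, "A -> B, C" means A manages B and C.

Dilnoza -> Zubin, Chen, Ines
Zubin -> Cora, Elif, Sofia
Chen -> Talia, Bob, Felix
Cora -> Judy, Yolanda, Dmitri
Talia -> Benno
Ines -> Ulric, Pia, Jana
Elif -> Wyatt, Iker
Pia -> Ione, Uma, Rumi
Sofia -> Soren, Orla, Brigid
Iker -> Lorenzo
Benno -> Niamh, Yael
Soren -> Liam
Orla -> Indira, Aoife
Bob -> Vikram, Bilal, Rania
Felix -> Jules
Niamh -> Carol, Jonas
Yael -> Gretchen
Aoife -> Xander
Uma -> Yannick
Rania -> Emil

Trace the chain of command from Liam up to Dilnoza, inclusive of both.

Liam -> Soren -> Sofia -> Zubin -> Dilnoza

Liam reports to Soren. Soren reports to Sofia. Sofia reports to Zubin. Zubin reports to Dilnoza. Dilnoza is at the top.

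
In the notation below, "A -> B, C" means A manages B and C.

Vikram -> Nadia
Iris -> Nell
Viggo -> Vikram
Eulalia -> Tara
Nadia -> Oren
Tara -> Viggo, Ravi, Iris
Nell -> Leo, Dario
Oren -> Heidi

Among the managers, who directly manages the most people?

Tara

Direct-report counts: Eulalia has 1; Tara has 3; Iris has 1; Nell has 2; Viggo has 1; Vikram has 1; Nadia has 1; Oren has 1. The largest is 3, held by Tara.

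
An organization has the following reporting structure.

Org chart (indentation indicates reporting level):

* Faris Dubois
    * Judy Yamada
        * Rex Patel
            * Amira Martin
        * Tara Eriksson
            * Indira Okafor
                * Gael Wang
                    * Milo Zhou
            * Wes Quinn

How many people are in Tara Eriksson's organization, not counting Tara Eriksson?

Tara Eriksson directly manages Indira Okafor, Wes Quinn. Under Indira Okafor: Gael Wang, Milo Zhou (2). Wes Quinn has no reports. So Tara Eriksson's organization is 2 direct reports plus everyone under them: 3 + 1 = 4.

4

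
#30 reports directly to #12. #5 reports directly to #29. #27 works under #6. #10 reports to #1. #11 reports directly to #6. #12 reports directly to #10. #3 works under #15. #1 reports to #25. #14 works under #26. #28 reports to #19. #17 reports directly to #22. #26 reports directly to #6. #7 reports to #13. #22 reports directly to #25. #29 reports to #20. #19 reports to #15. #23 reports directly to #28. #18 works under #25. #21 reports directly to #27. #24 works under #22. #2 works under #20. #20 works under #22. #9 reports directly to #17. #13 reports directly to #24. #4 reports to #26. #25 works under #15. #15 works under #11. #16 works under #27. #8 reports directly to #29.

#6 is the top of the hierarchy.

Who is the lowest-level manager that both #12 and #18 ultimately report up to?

#25

#12's chain of managers is #10, #1, #25, #15, #11, #6. #18's chain of managers is #25, #15, #11, #6. The first manager that appears in both chains is #25.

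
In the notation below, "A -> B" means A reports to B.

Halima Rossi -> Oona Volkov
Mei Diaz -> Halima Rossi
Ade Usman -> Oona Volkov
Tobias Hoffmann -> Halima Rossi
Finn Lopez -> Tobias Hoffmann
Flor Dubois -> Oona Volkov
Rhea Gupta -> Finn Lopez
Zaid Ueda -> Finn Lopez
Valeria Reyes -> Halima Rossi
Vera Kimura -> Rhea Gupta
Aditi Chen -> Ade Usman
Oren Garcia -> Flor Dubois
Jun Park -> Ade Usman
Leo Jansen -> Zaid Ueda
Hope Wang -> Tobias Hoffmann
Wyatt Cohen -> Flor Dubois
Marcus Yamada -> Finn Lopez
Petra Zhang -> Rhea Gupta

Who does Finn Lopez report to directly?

Tobias Hoffmann

Finn Lopez reports directly to Tobias Hoffmann.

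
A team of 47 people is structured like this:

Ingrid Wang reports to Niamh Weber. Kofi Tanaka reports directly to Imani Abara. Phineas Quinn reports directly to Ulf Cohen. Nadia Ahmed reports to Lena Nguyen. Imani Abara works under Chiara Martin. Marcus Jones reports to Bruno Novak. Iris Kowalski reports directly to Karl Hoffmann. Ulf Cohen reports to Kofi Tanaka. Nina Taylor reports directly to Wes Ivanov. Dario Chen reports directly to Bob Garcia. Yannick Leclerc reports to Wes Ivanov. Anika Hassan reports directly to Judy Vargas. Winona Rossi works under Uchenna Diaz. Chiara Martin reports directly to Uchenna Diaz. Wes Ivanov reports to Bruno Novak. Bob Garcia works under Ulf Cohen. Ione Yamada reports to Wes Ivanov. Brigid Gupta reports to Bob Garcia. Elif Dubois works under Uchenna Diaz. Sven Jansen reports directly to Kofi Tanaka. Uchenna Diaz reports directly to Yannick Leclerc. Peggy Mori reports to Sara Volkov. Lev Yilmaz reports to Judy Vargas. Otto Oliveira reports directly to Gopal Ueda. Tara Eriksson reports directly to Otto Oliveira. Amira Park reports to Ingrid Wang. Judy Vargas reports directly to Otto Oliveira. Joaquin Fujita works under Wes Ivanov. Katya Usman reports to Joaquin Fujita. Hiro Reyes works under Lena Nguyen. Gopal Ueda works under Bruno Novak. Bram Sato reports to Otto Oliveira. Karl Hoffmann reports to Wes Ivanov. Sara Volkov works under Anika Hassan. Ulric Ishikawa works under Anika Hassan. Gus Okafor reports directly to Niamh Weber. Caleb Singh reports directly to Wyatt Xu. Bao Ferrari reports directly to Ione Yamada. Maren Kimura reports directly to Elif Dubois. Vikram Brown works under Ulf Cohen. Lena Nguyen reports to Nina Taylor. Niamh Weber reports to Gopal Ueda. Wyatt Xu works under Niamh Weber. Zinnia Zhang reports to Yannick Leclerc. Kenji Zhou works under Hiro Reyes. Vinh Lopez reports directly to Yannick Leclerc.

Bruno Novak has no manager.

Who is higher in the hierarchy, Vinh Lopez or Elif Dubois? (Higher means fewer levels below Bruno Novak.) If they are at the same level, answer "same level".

Vinh Lopez is 3 levels below Bruno Novak; Elif Dubois is 4. Vinh Lopez is higher.

Vinh Lopez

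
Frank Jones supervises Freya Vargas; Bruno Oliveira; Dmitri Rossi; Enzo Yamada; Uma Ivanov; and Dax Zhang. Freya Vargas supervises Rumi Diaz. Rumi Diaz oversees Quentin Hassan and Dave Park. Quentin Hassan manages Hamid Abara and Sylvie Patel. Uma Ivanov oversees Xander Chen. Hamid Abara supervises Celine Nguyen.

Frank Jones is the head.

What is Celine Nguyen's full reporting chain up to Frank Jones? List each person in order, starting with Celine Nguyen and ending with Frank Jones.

Celine Nguyen reports to Hamid Abara. Hamid Abara reports to Quentin Hassan. Quentin Hassan reports to Rumi Diaz. Rumi Diaz reports to Freya Vargas. Freya Vargas reports to Frank Jones. Frank Jones is at the top.

Celine Nguyen -> Hamid Abara -> Quentin Hassan -> Rumi Diaz -> Freya Vargas -> Frank Jones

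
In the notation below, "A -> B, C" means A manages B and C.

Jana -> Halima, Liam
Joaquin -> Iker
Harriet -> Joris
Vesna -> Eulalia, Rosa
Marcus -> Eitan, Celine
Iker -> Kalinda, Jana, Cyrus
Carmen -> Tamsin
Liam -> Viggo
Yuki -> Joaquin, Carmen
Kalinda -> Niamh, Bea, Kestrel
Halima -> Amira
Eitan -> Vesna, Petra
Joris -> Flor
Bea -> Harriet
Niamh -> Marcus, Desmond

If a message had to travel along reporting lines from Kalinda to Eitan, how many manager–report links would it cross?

Eitan is in Kalinda's organization: the chain from Eitan up to Kalinda is Eitan → Marcus → Niamh → Kalinda, which is 3 links.

3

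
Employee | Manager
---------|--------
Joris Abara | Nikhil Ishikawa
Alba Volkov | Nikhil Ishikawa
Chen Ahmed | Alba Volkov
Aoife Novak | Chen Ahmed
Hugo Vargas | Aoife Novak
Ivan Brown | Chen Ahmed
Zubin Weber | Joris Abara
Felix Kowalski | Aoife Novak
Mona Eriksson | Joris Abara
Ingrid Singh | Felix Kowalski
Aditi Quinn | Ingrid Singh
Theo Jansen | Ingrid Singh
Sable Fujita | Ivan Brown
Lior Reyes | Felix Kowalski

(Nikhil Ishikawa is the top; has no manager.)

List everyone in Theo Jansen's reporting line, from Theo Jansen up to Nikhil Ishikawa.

Theo Jansen -> Ingrid Singh -> Felix Kowalski -> Aoife Novak -> Chen Ahmed -> Alba Volkov -> Nikhil Ishikawa

Theo Jansen reports to Ingrid Singh. Ingrid Singh reports to Felix Kowalski. Felix Kowalski reports to Aoife Novak. Aoife Novak reports to Chen Ahmed. Chen Ahmed reports to Alba Volkov. Alba Volkov reports to Nikhil Ishikawa. Nikhil Ishikawa is at the top.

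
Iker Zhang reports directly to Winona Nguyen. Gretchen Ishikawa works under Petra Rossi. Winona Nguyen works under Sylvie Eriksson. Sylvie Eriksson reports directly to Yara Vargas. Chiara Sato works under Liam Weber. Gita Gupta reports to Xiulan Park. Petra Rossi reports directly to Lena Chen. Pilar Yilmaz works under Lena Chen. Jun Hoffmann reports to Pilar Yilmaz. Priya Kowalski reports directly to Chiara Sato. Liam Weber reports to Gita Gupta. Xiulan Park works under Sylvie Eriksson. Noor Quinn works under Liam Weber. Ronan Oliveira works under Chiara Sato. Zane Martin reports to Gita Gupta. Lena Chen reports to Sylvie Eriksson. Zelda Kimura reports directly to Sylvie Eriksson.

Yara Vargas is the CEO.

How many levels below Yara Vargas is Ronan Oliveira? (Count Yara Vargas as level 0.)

6

Chain from Ronan Oliveira up to Yara Vargas: Ronan Oliveira → Chiara Sato → Liam Weber → Gita Gupta → Xiulan Park → Sylvie Eriksson → Yara Vargas. That is 6 steps up, so Ronan Oliveira is 6 levels below Yara Vargas.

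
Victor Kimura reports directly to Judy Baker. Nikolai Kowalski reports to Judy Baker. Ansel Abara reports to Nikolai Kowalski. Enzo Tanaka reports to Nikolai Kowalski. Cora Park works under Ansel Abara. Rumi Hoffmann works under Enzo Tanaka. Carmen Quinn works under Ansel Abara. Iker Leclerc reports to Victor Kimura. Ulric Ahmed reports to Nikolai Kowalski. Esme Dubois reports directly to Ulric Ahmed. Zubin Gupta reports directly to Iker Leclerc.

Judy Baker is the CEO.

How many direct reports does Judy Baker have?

2

Judy Baker directly manages Victor Kimura, Nikolai Kowalski. That is 2 direct reports.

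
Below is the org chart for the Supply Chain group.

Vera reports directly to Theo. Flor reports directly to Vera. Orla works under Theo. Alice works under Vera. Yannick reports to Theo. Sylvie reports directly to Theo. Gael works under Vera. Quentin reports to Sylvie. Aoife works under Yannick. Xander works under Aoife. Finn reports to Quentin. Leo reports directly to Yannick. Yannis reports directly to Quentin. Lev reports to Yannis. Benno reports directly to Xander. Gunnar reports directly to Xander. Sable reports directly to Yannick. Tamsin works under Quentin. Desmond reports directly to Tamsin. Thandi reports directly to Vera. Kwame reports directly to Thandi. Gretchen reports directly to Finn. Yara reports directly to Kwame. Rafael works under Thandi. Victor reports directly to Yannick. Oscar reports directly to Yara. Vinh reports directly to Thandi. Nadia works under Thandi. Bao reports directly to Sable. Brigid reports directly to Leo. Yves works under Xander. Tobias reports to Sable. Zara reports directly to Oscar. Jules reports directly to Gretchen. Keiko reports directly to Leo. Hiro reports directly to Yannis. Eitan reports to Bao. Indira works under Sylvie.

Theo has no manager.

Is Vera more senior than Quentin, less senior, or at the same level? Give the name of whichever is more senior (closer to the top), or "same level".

Vera is 1 level below Theo; Quentin is 2. Vera is higher.

Vera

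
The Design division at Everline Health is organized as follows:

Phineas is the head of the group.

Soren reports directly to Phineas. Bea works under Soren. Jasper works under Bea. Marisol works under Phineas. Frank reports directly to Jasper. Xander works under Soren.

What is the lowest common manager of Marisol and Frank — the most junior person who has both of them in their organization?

Marisol's chain of managers is Phineas. Frank's chain of managers is Jasper, Bea, Soren, Phineas. The first manager that appears in both chains is Phineas.

Phineas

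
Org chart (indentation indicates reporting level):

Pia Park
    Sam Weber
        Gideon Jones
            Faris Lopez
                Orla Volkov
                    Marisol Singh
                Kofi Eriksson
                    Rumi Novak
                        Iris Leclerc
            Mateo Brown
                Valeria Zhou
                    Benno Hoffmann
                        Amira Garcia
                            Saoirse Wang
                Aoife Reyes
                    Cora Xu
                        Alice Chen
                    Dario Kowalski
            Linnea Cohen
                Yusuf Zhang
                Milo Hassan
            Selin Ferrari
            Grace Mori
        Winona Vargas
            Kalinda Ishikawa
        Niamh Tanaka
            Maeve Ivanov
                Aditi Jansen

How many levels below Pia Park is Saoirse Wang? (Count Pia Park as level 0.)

7

Chain from Saoirse Wang up to Pia Park: Saoirse Wang → Amira Garcia → Benno Hoffmann → Valeria Zhou → Mateo Brown → Gideon Jones → Sam Weber → Pia Park. That is 7 steps up, so Saoirse Wang is 7 levels below Pia Park.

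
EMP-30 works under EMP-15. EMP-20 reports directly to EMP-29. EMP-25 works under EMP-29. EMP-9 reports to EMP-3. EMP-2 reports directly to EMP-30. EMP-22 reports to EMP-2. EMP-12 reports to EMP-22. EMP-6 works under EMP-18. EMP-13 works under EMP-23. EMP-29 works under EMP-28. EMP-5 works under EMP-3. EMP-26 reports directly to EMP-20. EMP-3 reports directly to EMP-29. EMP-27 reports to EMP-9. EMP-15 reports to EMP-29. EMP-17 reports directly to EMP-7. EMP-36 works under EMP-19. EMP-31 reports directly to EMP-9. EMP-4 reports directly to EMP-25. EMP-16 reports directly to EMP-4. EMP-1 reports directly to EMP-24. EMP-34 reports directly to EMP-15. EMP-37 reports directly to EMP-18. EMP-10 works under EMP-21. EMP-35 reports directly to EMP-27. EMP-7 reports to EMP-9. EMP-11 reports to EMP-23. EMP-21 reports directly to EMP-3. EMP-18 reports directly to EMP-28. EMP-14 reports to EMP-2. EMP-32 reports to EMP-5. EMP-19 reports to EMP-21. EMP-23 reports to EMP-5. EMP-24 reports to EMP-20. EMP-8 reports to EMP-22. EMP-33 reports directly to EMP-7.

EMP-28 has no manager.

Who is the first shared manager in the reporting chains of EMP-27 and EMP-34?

EMP-29

EMP-27's chain of managers is EMP-9, EMP-3, EMP-29, EMP-28. EMP-34's chain of managers is EMP-15, EMP-29, EMP-28. The first manager that appears in both chains is EMP-29.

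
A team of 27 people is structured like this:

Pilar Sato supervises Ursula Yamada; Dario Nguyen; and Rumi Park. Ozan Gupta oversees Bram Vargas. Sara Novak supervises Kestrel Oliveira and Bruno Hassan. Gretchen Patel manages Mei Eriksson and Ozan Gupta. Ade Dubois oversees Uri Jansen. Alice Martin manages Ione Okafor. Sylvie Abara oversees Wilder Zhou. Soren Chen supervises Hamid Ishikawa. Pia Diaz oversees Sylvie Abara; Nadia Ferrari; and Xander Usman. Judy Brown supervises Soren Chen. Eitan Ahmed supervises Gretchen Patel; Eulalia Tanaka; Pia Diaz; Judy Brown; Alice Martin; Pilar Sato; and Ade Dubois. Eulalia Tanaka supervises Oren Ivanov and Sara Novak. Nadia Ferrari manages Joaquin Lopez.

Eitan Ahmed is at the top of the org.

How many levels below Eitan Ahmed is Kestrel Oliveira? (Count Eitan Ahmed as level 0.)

3

Chain from Kestrel Oliveira up to Eitan Ahmed: Kestrel Oliveira → Sara Novak → Eulalia Tanaka → Eitan Ahmed. That is 3 steps up, so Kestrel Oliveira is 3 levels below Eitan Ahmed.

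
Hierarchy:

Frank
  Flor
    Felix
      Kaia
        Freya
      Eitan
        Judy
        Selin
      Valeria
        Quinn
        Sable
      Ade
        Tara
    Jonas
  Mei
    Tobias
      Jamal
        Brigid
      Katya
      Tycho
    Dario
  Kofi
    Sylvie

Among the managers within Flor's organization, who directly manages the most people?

Direct-report counts within Flor's organization: Flor has 2; Felix has 4; Ade has 1; Valeria has 2; Eitan has 2; Kaia has 1. The largest is 4, held by Felix.

Felix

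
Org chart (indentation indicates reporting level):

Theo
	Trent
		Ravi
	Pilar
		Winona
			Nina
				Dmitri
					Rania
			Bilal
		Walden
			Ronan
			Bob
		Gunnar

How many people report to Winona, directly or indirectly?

Winona directly manages Nina, Bilal. Under Nina: Dmitri, Rania (2). Bilal has no reports. So Winona's organization is 2 direct reports plus everyone under them: 3 + 1 = 4.

4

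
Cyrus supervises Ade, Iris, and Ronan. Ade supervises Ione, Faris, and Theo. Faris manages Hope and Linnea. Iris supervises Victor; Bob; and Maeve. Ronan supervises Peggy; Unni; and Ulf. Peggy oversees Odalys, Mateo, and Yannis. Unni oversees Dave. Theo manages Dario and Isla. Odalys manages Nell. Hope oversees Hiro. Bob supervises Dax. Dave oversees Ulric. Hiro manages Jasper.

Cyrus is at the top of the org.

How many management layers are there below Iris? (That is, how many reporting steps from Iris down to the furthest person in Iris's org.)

The longest chain under Iris runs Iris → Bob → Dax, which is 2 levels below Iris.

2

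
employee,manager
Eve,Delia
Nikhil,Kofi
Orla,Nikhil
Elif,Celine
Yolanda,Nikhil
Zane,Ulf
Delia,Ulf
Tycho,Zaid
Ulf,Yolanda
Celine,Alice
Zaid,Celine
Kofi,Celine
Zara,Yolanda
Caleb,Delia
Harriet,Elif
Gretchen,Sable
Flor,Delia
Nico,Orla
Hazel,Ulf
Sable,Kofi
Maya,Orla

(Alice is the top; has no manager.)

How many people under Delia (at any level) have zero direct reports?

The people in Delia's organization with no one reporting to them are Eve, Caleb, Flor. That is 3.

3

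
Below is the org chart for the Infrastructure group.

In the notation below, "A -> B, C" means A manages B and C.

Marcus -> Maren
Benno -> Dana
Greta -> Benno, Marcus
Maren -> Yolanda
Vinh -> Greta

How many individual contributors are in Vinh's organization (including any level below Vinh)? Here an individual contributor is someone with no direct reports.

The people in Vinh's organization with no one reporting to them are Yolanda, Dana. That is 2.

2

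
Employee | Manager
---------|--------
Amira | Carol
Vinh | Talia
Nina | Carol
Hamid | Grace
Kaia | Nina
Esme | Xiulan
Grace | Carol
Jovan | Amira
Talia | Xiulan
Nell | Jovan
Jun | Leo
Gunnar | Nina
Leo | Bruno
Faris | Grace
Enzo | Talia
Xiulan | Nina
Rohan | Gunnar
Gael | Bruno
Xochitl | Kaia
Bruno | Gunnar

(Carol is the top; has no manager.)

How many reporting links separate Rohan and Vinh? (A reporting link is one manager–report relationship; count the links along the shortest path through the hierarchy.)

Rohan is 2 levels below Nina, and Vinh is 3 levels below Nina (their lowest common manager). The shortest path runs up from Rohan to Nina and back down to Vinh: 2 + 3 = 5 links.

5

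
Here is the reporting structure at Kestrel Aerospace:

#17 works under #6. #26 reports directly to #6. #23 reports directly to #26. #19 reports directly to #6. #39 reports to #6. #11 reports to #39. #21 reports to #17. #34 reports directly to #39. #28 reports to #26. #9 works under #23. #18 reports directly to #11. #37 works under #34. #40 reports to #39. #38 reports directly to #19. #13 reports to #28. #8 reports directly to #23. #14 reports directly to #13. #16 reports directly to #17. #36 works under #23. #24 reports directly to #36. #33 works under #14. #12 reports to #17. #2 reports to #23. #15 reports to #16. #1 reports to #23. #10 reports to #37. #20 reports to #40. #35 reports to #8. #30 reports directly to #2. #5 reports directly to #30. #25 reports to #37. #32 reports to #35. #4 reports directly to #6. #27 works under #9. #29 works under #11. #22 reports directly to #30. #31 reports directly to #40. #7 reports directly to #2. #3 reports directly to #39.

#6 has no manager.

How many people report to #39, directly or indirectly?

11

#39 directly manages #11, #34, #40, #3. Under #11: #29, #18 (2). Under #34: #37, #25, #10 (3). Under #40: #31, #20 (2). #3 has no reports. So #39's organization is 4 direct reports plus everyone under them: 3 + 4 + 3 + 1 = 11.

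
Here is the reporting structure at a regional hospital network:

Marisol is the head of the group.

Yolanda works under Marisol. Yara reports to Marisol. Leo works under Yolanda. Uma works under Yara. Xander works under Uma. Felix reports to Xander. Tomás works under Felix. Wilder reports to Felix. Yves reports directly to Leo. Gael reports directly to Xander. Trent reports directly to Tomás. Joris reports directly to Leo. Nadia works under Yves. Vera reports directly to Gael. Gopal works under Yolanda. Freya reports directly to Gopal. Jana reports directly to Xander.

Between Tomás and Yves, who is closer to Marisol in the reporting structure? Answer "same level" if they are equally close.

Yves

Tomás is 5 levels below Marisol; Yves is 3. Yves is higher.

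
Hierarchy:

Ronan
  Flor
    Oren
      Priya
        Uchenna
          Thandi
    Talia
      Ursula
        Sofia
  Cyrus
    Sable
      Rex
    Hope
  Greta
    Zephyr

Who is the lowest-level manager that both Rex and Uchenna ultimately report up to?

Rex's chain of managers is Sable, Cyrus, Ronan. Uchenna's chain of managers is Priya, Oren, Flor, Ronan. The first manager that appears in both chains is Ronan.

Ronan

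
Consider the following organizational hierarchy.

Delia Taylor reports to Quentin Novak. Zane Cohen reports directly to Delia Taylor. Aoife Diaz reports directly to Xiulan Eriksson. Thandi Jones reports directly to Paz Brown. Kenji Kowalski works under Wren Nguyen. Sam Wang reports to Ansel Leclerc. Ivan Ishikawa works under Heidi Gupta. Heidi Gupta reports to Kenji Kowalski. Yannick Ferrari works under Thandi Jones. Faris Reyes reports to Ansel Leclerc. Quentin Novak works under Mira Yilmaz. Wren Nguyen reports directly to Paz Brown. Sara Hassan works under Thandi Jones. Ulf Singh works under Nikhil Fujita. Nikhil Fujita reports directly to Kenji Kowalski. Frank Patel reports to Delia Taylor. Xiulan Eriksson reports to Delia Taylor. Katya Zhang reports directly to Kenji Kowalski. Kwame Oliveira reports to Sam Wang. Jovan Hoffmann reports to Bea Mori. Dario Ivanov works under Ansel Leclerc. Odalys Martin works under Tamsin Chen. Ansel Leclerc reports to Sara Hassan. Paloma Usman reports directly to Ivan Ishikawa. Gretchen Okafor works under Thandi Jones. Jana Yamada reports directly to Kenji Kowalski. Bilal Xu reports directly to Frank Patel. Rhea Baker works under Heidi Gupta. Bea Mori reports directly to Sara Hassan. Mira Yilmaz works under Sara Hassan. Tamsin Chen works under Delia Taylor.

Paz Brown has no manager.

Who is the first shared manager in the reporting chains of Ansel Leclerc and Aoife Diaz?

Sara Hassan

Ansel Leclerc's chain of managers is Sara Hassan, Thandi Jones, Paz Brown. Aoife Diaz's chain of managers is Xiulan Eriksson, Delia Taylor, Quentin Novak, Mira Yilmaz, Sara Hassan, Thandi Jones, Paz Brown. The first manager that appears in both chains is Sara Hassan.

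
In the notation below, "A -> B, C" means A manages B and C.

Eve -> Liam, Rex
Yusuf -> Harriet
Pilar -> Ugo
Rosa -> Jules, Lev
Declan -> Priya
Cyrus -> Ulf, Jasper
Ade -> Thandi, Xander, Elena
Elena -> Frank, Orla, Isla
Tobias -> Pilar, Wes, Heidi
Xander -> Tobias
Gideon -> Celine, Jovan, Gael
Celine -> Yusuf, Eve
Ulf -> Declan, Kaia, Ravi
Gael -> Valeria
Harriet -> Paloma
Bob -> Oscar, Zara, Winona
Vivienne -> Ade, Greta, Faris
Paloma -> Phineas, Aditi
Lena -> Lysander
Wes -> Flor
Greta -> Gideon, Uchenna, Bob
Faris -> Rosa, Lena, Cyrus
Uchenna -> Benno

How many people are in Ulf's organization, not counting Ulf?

4

Ulf directly manages Declan, Kaia, Ravi. Under Declan: Priya (1). Kaia has no reports. Ravi has no reports. So Ulf's organization is 3 direct reports plus everyone under them: 2 + 1 + 1 = 4.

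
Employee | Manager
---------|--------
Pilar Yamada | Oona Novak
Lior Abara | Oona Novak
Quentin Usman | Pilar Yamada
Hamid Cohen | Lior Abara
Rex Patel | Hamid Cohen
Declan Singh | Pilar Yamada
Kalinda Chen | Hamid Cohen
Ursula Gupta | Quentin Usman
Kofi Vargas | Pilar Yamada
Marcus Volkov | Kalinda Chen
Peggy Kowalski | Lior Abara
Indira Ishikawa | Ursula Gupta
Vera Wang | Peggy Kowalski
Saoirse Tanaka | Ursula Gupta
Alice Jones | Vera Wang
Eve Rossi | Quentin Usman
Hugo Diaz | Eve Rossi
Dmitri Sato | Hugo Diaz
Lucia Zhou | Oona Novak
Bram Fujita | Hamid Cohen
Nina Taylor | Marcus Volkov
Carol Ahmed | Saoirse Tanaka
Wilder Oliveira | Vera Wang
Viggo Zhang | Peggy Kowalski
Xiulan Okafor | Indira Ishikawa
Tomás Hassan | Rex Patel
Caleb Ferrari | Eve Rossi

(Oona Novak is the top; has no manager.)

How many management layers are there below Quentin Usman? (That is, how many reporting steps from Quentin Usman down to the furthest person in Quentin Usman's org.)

The longest chain under Quentin Usman runs Quentin Usman → Eve Rossi → Hugo Diaz → Dmitri Sato, which is 3 levels below Quentin Usman.

3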